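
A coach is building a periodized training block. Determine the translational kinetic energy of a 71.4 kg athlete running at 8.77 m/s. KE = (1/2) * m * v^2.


KE = 0.5 * m * v^2
= 0.5 * 71.4 * 8.77^2
= 0.5 * 71.4 * 76.9129
= 2745.79 J

2745.79 J


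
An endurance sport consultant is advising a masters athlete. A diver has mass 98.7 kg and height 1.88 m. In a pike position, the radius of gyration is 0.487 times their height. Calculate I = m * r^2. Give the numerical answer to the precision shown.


r = 0.487 * 1.88 = 0.91556 m
I = m * r^2 = 98.7 * 0.83825 = 82.735 kg*m^2

82.735 kg*m^2


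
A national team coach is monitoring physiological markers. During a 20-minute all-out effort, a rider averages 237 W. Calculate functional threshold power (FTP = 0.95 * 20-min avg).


FTP = 0.95 * 237
= 225.15 W

225.15 W


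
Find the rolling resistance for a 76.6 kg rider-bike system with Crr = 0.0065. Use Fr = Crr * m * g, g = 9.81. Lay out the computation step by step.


m * g = 76.6 * 9.81 = 751.446 N
Fr = 0.0065 * 751.446 = 4.884 N

4.884 N


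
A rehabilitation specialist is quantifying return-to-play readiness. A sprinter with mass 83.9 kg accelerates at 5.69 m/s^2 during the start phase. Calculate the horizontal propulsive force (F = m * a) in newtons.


F = m * a
= 83.9 * 5.69
= 477.39 N

477.39 N


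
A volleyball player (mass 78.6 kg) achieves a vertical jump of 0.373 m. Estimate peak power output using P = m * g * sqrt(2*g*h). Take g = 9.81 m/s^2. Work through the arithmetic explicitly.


2 * g * h = 2 * 9.81 * 0.373 = 7.31826
sqrt(7.31826) = 2.705228 m/s
P = 78.6 * 9.81 * 2.705228 = 2085.91 W

2085.91 W


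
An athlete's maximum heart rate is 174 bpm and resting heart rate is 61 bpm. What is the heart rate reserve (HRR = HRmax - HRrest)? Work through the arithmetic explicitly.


HRR = HRmax - HRrest
= 174 - 61
= 113 bpm

113 bpm


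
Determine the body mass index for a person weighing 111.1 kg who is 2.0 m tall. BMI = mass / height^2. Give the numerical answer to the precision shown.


BMI = mass / height^2
= 111.1 / 2.0^2
= 111.1 / 4.0
= 27.78 kg/m^2

27.78 kg/m^2


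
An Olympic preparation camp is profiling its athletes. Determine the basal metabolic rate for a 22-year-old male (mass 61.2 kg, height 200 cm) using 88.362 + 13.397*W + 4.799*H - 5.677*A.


BMR = 88.362 + 13.397*61.2 + 4.799*200 - 5.677*22
= 1743.16 kcal/day

1743.16 kcal/day


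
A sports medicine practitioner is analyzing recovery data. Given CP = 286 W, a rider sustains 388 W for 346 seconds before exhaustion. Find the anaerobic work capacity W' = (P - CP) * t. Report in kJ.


Excess power = 388 - 286 = 102 W
Work above CP = 102 * 346 = 35292 J
W' = 35.292 kJ

35.292 kJ


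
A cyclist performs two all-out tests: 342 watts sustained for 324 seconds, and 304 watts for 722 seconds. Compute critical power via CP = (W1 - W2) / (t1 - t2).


W1 = P1 * t1 = 342 * 324 = 110808 J
W2 = P2 * t2 = 304 * 722 = 219488 J
CP = (110808 - 219488) / (324 - 722)
= 273.07 W

273.07 W


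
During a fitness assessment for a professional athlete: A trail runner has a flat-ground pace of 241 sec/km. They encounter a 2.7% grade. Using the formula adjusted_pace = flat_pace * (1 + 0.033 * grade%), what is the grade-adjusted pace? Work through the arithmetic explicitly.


Grade factor = 1 + 0.033 * 2.7 = 1.0891
Adjusted = 241 * 1.0891 = 262.47 sec/km

262.47 s/km


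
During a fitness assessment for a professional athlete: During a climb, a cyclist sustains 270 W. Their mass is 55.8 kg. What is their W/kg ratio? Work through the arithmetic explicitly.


Power-to-weight = 270 W / 55.8 kg
= 4.839 W/kg

4.839 W/kg


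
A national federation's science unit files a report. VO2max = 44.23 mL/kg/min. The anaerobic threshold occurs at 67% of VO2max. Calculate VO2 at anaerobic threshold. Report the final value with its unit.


AT fraction = 67 / 100 = 0.67
AT VO2 = 44.23 * 0.67
= 29.63 mL/kg/min

29.63 mL/kg/min


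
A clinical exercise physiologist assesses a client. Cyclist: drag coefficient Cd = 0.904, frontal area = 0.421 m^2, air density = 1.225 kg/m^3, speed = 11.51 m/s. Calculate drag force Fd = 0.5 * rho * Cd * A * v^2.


v^2 = 11.51^2 = 132.4801
Fd = 0.5 * 1.225 * 0.904 * 0.421 * 132.4801
= 30.882 N

30.882 N


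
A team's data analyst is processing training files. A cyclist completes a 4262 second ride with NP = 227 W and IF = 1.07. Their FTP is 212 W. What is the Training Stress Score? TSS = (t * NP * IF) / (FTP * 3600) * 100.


t * NP * IF = 4262 * 227 * 1.07 = 1035197.18
FTP * 3600 = 763200
TSS = (1035197.18 / 763200) * 100 = 135.64

135.64 TSS


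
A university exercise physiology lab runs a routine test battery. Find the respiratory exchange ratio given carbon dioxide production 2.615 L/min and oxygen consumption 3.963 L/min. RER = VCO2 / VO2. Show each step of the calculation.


VCO2 = 2.615 L/min
VO2 = 3.963 L/min
RER = 2.615 / 3.963 = 0.6599

0.6599


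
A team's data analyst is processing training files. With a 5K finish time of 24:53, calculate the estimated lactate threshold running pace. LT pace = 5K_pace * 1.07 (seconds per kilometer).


Race duration = 1493 s for 5 km
Average pace = 1493 / 5 = 298.6 s/km
LT pace = 298.6 * 1.07
= 319.5 s/km

319.5 s/km


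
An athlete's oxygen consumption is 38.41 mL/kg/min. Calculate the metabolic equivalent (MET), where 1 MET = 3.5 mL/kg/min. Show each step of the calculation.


MET = VO2 / 3.5
= 38.41 / 3.5
= 10.97 METs

10.97 METs


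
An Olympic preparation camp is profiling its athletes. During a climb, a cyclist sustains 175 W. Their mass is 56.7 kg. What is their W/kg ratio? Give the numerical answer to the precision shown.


Power-to-weight = 175 W / 56.7 kg
= 3.086 W/kg

3.086 W/kg


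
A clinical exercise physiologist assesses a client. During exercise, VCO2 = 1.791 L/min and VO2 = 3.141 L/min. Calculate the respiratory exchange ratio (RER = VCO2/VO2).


RER = VCO2 / VO2
= 1.791 / 3.141
= 0.5702

0.5702


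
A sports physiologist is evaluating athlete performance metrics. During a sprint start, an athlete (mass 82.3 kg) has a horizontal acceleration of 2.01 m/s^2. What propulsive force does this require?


Propulsive force = mass * acceleration
= 82.3 kg * 2.01 m/s^2
= 165.42 N

165.42 N


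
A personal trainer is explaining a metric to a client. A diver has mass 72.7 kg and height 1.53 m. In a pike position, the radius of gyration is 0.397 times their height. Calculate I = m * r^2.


r = 0.397 * 1.53 = 0.60741 m
I = m * r^2 = 72.7 * 0.368947 = 26.822 kg*m^2

26.822 kg*m^2


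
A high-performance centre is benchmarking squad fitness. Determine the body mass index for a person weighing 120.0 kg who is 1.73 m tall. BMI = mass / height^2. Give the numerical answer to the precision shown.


BMI = mass / height^2
= 120.0 / 1.73^2
= 120.0 / 2.9929
= 40.09 kg/m^2

40.09 kg/m^2


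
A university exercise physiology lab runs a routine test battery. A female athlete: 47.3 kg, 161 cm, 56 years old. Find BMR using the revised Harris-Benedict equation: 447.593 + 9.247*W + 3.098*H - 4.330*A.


Intercept = 447.593
Weight contribution = 9.247 * 47.3 = 437.3831
Height contribution = 3.098 * 161 = 498.778
Age contribution = 4.33 * 56 = 242.48
BMR = 447.593 + 437.3831 + 498.778 - 242.48
= 1141.27 kcal/day

1141.27 kcal/day


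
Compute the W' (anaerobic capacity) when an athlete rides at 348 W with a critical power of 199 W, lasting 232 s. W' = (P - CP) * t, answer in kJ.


Above-CP power = 149 W
Duration = 232 s
W' = 149 * 232 = 34568 J
Convert: 34568 / 1000 = 34.568 kJ

34.568 kJ


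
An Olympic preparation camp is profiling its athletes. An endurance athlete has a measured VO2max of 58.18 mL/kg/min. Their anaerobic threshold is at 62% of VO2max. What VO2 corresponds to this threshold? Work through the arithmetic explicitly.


Anaerobic threshold VO2 = VO2max * 62%
= 58.18 * 0.62
= 36.07 mL/kg/min

36.07 mL/kg/min


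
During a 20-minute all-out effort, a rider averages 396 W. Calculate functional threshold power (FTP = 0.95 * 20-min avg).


FTP = 0.95 * 396
= 376.2 W

376.2 W


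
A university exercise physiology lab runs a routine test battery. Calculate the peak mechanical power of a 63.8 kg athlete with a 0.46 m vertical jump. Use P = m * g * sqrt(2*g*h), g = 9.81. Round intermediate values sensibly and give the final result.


First, sqrt(2gh) = sqrt(2 * 9.81 * 0.46)
= sqrt(9.0252) = 3.004197 m/s
Power = 63.8 * 9.81 * 3.004197 = 1880.26 W

1880.26 W


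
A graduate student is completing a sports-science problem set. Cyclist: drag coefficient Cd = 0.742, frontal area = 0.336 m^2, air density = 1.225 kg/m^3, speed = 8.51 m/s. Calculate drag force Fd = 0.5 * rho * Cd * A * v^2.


v^2 = 8.51^2 = 72.4201
Fd = 0.5 * 1.225 * 0.742 * 0.336 * 72.4201
= 11.059 N

11.059 N


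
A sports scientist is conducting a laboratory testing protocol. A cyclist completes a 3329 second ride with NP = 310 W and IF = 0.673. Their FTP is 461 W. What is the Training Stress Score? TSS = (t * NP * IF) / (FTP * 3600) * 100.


t * NP * IF = 3329 * 310 * 0.673 = 694529.27
FTP * 3600 = 1659600
TSS = (694529.27 / 1659600) * 100 = 41.85

41.85 TSS


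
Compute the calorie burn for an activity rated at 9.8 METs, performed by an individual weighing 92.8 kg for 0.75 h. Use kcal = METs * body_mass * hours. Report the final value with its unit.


Product of METs and mass = 9.8 * 92.8 = 909.44
Total kcal = 909.44 * 0.75 = 682.08 kcal

682.08 kcal


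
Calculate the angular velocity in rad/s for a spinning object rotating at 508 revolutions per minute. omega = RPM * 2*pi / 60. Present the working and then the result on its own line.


omega = RPM * 2*pi / 60
= 508 * 6.28318531 / 60
= 53.198 rad/s

53.198 rad/s


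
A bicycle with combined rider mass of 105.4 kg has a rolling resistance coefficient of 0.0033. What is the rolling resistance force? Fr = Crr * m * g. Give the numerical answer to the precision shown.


Fr = 0.0033 * 105.4 * 9.81
= 0.34782 * 9.81
= 3.412 N

3.412 N


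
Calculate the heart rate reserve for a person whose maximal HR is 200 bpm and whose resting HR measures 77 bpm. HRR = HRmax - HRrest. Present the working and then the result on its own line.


HRmax = 200 bpm
HRrest = 77 bpm
HRR = 200 - 77 = 123 bpm

123 bpm


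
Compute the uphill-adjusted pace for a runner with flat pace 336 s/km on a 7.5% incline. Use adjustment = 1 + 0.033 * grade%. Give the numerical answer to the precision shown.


Adjustment factor = 1 + 0.033 * 7.5 = 1.2475
Grade-adjusted pace = 336 * 1.2475 = 419.16 s/km

419.16 s/km


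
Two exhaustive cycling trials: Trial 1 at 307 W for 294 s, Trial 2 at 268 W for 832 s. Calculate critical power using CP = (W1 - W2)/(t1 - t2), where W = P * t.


W1 = 307 * 294 = 90258 J
W2 = 268 * 832 = 222976 J
CP = (90258 - 222976) / (294 - 832)
= -132718 / -538
= 246.69 W

246.69 W


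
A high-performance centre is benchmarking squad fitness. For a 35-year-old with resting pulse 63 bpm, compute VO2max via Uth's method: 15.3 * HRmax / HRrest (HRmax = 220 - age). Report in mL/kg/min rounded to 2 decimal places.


Step 1: HRmax = 220 - 35 = 185 bpm
Step 2: Ratio = 185 / 63 = 2.9365
Step 3: VO2max = 15.3 * 2.9365 = 44.93 mL/kg/min

44.93 mL/kg/min


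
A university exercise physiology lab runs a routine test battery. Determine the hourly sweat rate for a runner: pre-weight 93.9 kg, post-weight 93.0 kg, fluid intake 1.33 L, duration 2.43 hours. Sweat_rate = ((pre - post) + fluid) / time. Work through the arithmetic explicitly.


Mass lost = 93.9 - 93.0 = 0.9 kg
Add fluid consumed: 0.9 + 1.33 = 2.23 L total sweat
Sweat rate = 2.23 / 2.43 = 0.918 L/h

0.918 L/h


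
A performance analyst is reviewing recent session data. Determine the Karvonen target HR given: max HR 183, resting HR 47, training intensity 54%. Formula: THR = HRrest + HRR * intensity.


HRR = HRmax - HRrest = 183 - 47 = 136
THR = 47 + 136 * 0.54
= 120.44 bpm

120.44 bpm


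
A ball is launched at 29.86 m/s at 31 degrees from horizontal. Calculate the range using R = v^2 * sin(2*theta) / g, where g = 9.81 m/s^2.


sin(2 * 31) = sin(62) = 0.882948
v^2 = 29.86^2 = 891.6196
R = 891.6196 * 0.882948 / 9.81
= 80.25 m

80.25 m


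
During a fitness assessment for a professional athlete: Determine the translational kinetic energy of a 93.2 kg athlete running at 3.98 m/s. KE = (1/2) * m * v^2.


KE = 0.5 * m * v^2
= 0.5 * 93.2 * 3.98^2
= 0.5 * 93.2 * 15.8404
= 738.16 J

738.16 J


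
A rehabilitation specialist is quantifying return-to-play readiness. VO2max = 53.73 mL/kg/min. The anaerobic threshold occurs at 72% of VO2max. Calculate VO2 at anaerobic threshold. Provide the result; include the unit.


AT fraction = 72 / 100 = 0.72
AT VO2 = 53.73 * 0.72
= 38.69 mL/kg/min

38.69 mL/kg/min


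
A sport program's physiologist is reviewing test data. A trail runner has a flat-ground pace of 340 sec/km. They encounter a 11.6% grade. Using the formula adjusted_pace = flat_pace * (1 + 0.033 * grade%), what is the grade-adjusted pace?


Grade factor = 1 + 0.033 * 11.6 = 1.3828
Adjusted = 340 * 1.3828 = 470.15 sec/km

470.15 s/km


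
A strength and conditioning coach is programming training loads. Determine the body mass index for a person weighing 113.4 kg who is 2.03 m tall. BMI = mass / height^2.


BMI = mass / height^2
= 113.4 / 2.03^2
= 113.4 / 4.1209
= 27.52 kg/m^2

27.52 kg/m^2


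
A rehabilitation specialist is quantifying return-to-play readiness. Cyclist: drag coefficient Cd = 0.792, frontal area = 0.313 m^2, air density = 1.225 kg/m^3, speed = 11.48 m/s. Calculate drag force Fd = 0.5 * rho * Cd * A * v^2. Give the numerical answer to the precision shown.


v^2 = 11.48^2 = 131.7904
Fd = 0.5 * 1.225 * 0.792 * 0.313 * 131.7904
= 20.011 N

20.011 N


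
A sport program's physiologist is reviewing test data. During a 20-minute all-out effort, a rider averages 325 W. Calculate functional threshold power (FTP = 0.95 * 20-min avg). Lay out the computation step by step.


FTP = 0.95 * 325
= 308.75 W

308.75 W


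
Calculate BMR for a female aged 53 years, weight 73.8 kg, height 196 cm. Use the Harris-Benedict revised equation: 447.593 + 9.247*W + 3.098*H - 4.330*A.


Substituting values:
W term = 9.247 * 73.8 = 682.4286
H term = 3.098 * 196 = 607.208
A term = 4.330 * 53 = 229.49
BMR = 1507.74 kcal/day

1507.74 kcal/day


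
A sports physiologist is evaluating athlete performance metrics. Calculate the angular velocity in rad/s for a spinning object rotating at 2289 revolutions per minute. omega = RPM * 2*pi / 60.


omega = RPM * 2*pi / 60
= 2289 * 6.28318531 / 60
= 239.704 rad/s

239.704 rad/s


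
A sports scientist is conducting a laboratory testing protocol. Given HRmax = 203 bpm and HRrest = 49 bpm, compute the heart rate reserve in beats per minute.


Heart rate reserve = maximum HR minus resting HR
HRR = 203 - 49 = 154 bpm

154 bpm


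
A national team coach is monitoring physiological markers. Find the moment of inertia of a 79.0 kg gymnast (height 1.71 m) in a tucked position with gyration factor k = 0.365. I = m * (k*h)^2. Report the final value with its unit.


Radius of gyration = 0.365 * 1.71 = 0.62415 m
I = 79.0 * 0.62415^2
= 79.0 * 0.389563
= 30.775 kg*m^2

30.775 kg*m^2


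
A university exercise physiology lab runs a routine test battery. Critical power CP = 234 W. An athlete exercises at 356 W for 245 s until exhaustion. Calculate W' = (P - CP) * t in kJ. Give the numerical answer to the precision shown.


P - CP = 356 - 234 = 122 W
W' = 122 * 245 = 29890 J
= 29890 / 1000 = 29.89 kJ

29.89 kJ


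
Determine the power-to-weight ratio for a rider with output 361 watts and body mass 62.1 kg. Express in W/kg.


P/W = 361 / 62.1 = 5.813 W/kg

5.813 W/kg


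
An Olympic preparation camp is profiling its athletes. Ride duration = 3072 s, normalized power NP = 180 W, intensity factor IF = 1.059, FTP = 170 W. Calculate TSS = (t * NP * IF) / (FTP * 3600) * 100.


Numerator = 3072 * 180 * 1.059 = 585584.64
Denominator = 170 * 3600 = 612000
TSS = 585584.64 / 612000 * 100
= 95.68

95.68 TSS


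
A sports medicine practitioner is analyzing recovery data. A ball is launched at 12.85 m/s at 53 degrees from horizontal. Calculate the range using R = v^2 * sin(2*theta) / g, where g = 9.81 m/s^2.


sin(2 * 53) = sin(106) = 0.961262
v^2 = 12.85^2 = 165.1225
R = 165.1225 * 0.961262 / 9.81
= 16.18 m

16.18 m


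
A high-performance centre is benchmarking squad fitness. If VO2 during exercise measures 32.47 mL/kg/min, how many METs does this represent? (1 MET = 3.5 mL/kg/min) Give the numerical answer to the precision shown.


METs = VO2 / 3.5 = 32.47 / 3.5 = 9.28

9.28 METs


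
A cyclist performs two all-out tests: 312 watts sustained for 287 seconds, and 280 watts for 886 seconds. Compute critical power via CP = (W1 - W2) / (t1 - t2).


W1 = P1 * t1 = 312 * 287 = 89544 J
W2 = P2 * t2 = 280 * 886 = 248080 J
CP = (89544 - 248080) / (287 - 886)
= 264.67 W

264.67 W


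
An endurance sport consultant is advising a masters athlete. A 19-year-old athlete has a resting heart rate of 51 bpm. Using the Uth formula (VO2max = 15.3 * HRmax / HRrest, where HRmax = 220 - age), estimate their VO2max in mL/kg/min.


HRmax = 220 - 19 = 201 bpm
Ratio = HRmax / HRrest = 201 / 51 = 3.9412
VO2max = 15.3 * 3.9412 = 60.3 mL/kg/min

60.3 mL/kg/min


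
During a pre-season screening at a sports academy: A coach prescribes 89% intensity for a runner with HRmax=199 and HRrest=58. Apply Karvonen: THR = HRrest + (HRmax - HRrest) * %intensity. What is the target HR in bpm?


Heart rate reserve = 199 - 58 = 141
Intensity fraction = 89 / 100 = 0.89
THR = 58 + 141 * 0.89 = 183.49 bpm

183.49 bpm


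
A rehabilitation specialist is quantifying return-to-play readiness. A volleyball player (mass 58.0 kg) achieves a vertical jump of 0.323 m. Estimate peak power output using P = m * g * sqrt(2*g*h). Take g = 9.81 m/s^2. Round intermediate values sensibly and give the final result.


2 * g * h = 2 * 9.81 * 0.323 = 6.33726
sqrt(6.33726) = 2.517392 m/s
P = 58.0 * 9.81 * 2.517392 = 1432.35 W

1432.35 W


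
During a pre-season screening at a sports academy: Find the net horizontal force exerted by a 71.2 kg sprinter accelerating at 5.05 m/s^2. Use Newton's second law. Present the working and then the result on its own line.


Newton's second law: F = m * a
F = 71.2 * 5.05 = 359.56 N

359.56 N


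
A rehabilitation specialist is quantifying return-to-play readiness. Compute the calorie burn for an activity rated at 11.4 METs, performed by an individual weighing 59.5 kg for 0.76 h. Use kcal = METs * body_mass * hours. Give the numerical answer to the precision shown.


Product of METs and mass = 11.4 * 59.5 = 678.3
Total kcal = 678.3 * 0.76 = 515.51 kcal

515.51 kcal


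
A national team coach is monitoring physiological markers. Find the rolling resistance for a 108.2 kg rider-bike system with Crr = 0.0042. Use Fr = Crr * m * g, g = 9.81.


m * g = 108.2 * 9.81 = 1061.442 N
Fr = 0.0042 * 1061.442 = 4.458 N

4.458 N


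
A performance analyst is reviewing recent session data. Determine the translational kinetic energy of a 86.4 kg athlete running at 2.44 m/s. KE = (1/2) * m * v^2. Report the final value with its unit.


KE = 0.5 * m * v^2
= 0.5 * 86.4 * 2.44^2
= 0.5 * 86.4 * 5.9536
= 257.2 J

257.2 J


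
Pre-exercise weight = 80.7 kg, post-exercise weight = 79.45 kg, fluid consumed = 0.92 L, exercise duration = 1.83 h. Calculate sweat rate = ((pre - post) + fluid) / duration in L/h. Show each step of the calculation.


Weight loss = 80.7 - 79.45 = 1.25 kg (approx L)
Total sweat = 1.25 + 0.92 = 2.17 L
Sweat rate = 2.17 / 1.83 = 1.186 L/h

1.186 L/h


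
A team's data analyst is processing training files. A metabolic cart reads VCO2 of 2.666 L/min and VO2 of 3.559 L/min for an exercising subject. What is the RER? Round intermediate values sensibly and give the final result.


RER = VCO2 / VO2 = 2.666 / 3.559 = 0.7491

0.7491


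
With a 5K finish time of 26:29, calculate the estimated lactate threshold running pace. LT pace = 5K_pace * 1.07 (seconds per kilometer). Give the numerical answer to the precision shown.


Race duration = 1589 s for 5 km
Average pace = 1589 / 5 = 317.8 s/km
LT pace = 317.8 * 1.07
= 340.05 s/km

340.05 s/km


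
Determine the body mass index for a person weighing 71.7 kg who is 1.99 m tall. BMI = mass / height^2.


BMI = mass / height^2
= 71.7 / 1.99^2
= 71.7 / 3.9601
= 18.11 kg/m^2

18.11 kg/m^2


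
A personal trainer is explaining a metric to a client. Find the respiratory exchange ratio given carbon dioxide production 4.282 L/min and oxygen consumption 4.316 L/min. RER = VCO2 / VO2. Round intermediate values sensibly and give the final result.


VCO2 = 4.282 L/min
VO2 = 4.316 L/min
RER = 4.282 / 4.316 = 0.9921

0.9921


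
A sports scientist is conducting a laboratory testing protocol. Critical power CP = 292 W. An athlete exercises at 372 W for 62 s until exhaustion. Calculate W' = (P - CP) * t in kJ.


P - CP = 372 - 292 = 80 W
W' = 80 * 62 = 4960 J
= 4960 / 1000 = 4.96 kJ

4.96 kJ


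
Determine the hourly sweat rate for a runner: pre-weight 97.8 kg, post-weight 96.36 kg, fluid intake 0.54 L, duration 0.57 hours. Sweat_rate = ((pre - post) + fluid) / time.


Mass lost = 97.8 - 96.36 = 1.44 kg
Add fluid consumed: 1.44 + 0.54 = 1.98 L total sweat
Sweat rate = 1.98 / 0.57 = 3.474 L/h

3.474 L/h


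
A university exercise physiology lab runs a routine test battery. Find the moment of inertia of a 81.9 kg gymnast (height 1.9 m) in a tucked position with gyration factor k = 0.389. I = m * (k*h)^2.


Radius of gyration = 0.389 * 1.9 = 0.7391 m
I = 81.9 * 0.7391^2
= 81.9 * 0.546269
= 44.739 kg*m^2

44.739 kg*m^2


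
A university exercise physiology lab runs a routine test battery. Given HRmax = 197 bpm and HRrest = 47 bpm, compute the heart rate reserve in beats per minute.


Heart rate reserve = maximum HR minus resting HR
HRR = 197 - 47 = 150 bpm

150 bpm


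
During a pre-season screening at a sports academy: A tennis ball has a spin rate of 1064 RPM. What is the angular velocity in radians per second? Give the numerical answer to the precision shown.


Convert RPM to rad/s: multiply by 2*pi and divide by 60
omega = 1064 * 2 * pi / 60
= 111.422 rad/s

111.422 rad/s


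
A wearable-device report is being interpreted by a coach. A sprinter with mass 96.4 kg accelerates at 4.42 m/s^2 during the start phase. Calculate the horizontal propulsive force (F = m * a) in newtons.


F = m * a
= 96.4 * 4.42
= 426.09 N

426.09 N


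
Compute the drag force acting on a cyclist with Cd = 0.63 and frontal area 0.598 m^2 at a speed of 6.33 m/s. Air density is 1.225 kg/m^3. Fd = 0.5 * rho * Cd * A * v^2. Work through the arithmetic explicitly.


Step 1: v^2 = 40.0689
Step 2: Fd = 0.5 * 1.225 * 0.63 * 0.598 * 40.0689
= 9.246 N

9.246 N


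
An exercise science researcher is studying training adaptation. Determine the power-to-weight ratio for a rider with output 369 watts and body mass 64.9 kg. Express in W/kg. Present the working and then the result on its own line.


P/W = 369 / 64.9 = 5.686 W/kg

5.686 W/kg


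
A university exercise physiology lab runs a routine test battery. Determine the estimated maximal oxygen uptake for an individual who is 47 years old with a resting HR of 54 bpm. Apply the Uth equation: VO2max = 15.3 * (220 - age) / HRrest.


HRmax = 220 - 47 = 173
VO2max = 15.3 * (173 / 54)
= 15.3 * 3.2037
= 49.02 mL/kg/min

49.02 mL/kg/min


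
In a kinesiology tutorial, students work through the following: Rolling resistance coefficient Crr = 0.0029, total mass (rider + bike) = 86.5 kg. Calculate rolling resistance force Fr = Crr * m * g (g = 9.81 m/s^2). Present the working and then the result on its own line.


Fr = Crr * m * g
= 0.0029 * 86.5 * 9.81
= 2.461 N

2.461 N


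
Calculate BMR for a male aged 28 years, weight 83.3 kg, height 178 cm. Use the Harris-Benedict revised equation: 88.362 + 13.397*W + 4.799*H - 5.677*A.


Substituting values:
W term = 13.397 * 83.3 = 1115.9701
H term = 4.799 * 178 = 854.222
A term = 5.677 * 28 = 158.956
BMR = 1899.6 kcal/day

1899.6 kcal/day


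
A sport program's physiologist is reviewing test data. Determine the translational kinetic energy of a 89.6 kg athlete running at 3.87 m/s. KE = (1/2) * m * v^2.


KE = 0.5 * m * v^2
= 0.5 * 89.6 * 3.87^2
= 0.5 * 89.6 * 14.9769
= 670.97 J

670.97 J


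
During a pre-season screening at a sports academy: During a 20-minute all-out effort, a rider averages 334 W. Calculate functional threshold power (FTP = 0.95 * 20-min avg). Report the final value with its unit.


FTP = 0.95 * 334
= 317.3 W

317.3 W


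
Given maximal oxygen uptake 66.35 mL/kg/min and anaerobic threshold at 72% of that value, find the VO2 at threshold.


Percentage as decimal = 0.72
VO2 at AT = 66.35 * 0.72 = 47.77 mL/kg/min

47.77 mL/kg/min


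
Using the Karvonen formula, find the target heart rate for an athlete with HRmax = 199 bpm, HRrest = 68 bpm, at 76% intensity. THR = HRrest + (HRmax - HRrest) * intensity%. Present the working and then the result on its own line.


HRR = 199 - 68 = 131
THR = 68 + 131 * 0.76
= 68 + 99.56
= 167.56 bpm

167.56 bpm


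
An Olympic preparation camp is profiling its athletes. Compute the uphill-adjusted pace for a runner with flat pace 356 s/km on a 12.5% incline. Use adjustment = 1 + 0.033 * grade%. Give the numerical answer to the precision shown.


Adjustment factor = 1 + 0.033 * 12.5 = 1.4125
Grade-adjusted pace = 356 * 1.4125 = 502.85 s/km

502.85 s/km


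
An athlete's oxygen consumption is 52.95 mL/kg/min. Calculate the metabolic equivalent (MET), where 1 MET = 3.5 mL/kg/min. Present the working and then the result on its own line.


MET = VO2 / 3.5
= 52.95 / 3.5
= 15.13 METs

15.13 METs


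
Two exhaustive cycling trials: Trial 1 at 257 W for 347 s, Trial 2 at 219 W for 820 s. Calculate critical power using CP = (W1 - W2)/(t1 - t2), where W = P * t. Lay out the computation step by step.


W1 = 257 * 347 = 89179 J
W2 = 219 * 820 = 179580 J
CP = (89179 - 179580) / (347 - 820)
= -90401 / -473
= 191.12 W

191.12 W


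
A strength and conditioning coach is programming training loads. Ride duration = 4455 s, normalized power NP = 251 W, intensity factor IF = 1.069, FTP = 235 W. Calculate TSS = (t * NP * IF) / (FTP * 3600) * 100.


Numerator = 4455 * 251 * 1.069 = 1195361.145
Denominator = 235 * 3600 = 846000
TSS = 1195361.145 / 846000 * 100
= 141.3

141.3 TSS


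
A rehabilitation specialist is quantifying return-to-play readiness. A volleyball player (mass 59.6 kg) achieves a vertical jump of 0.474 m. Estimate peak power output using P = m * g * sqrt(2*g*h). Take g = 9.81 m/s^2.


2 * g * h = 2 * 9.81 * 0.474 = 9.29988
sqrt(9.29988) = 3.04957 m/s
P = 59.6 * 9.81 * 3.04957 = 1783.01 W

1783.01 W


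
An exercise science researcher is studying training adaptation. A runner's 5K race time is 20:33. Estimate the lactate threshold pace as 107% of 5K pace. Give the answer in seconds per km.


Total race time = 20*60 + 33 = 1233 seconds
5K pace = 1233 / 5 = 246.6 sec/km
LT pace = 246.6 * 1.07 = 263.86 sec/km

263.86 s/km


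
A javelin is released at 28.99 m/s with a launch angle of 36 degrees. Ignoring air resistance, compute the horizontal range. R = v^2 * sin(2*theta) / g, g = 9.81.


Launch speed squared = 840.4201
sin(2 * 36 deg) = 0.951057
Range = 840.4201 * 0.951057 / 9.81
= 81.477 m

81.477 m


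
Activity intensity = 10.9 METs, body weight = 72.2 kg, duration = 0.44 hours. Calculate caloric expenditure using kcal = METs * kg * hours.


kcal = 10.9 * 72.2 * 0.44
= 786.98 * 0.44
= 346.27 kcal

346.27 kcal


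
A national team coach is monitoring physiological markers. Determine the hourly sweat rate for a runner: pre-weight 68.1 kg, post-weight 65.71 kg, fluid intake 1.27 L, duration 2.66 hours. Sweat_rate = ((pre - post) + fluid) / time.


Mass lost = 68.1 - 65.71 = 2.39 kg
Add fluid consumed: 2.39 + 1.27 = 3.66 L total sweat
Sweat rate = 3.66 / 2.66 = 1.376 L/h

1.376 L/h


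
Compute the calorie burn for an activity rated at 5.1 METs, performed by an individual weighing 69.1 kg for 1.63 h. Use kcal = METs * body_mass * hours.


Product of METs and mass = 5.1 * 69.1 = 352.41
Total kcal = 352.41 * 1.63 = 574.43 kcal

574.43 kcal


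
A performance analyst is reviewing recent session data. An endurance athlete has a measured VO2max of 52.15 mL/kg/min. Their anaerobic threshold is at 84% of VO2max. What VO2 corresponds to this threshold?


Anaerobic threshold VO2 = VO2max * 84%
= 52.15 * 0.84
= 43.81 mL/kg/min

43.81 mL/kg/min


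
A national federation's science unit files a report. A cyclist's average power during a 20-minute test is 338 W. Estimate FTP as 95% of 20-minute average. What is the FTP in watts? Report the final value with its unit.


FTP = 20-min power * 0.95
= 338 * 0.95
= 321.1 W

321.1 W


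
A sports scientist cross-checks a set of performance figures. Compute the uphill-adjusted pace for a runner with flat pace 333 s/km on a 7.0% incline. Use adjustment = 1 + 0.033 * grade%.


Adjustment factor = 1 + 0.033 * 7.0 = 1.231
Grade-adjusted pace = 333 * 1.231 = 409.92 s/km

409.92 s/km


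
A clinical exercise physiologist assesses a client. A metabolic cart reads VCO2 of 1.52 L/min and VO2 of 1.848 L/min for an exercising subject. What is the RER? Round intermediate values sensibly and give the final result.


RER = VCO2 / VO2 = 1.52 / 1.848 = 0.8225

0.8225


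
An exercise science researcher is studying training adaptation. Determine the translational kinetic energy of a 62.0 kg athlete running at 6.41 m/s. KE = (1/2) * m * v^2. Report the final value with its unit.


KE = 0.5 * m * v^2
= 0.5 * 62.0 * 6.41^2
= 0.5 * 62.0 * 41.0881
= 1273.73 J

1273.73 J


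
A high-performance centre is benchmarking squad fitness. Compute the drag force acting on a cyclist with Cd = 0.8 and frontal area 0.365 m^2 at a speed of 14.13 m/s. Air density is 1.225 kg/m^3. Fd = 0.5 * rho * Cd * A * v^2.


Step 1: v^2 = 199.6569
Step 2: Fd = 0.5 * 1.225 * 0.8 * 0.365 * 199.6569
= 35.709 N

35.709 N


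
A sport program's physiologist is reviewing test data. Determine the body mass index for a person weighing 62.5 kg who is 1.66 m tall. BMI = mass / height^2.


BMI = mass / height^2
= 62.5 / 1.66^2
= 62.5 / 2.7556
= 22.68 kg/m^2

22.68 kg/m^2


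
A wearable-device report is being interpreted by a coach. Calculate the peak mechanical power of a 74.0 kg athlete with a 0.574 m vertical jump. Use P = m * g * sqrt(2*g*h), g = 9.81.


First, sqrt(2gh) = sqrt(2 * 9.81 * 0.574)
= sqrt(11.26188) = 3.355872 m/s
Power = 74.0 * 9.81 * 3.355872 = 2436.16 W

2436.16 W


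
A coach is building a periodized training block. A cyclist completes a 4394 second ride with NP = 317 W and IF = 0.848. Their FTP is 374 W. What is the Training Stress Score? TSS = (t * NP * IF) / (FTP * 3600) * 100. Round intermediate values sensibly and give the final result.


t * NP * IF = 4394 * 317 * 0.848 = 1181177.504
FTP * 3600 = 1346400
TSS = (1181177.504 / 1346400) * 100 = 87.73

87.73 TSS


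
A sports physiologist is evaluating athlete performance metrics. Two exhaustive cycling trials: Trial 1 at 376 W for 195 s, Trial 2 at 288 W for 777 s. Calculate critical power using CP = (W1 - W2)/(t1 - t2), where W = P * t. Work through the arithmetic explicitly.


W1 = 376 * 195 = 73320 J
W2 = 288 * 777 = 223776 J
CP = (73320 - 223776) / (195 - 777)
= -150456 / -582
= 258.52 W

258.52 W


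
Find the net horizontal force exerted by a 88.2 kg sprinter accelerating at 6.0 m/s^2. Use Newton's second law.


Newton's second law: F = m * a
F = 88.2 * 6.0 = 529.2 N

529.2 N


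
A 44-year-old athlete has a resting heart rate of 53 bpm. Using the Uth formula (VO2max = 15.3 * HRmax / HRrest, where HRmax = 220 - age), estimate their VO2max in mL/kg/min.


HRmax = 220 - 44 = 176 bpm
Ratio = HRmax / HRrest = 176 / 53 = 3.3208
VO2max = 15.3 * 3.3208 = 50.81 mL/kg/min

50.81 mL/kg/min


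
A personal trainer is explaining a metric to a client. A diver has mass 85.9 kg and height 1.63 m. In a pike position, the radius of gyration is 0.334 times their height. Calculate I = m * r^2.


r = 0.334 * 1.63 = 0.54442 m
I = m * r^2 = 85.9 * 0.296393 = 25.46 kg*m^2

25.46 kg*m^2


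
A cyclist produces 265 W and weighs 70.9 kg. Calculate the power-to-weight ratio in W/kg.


P/W = power / mass
= 265 / 70.9
= 3.738 W/kg

3.738 W/kg


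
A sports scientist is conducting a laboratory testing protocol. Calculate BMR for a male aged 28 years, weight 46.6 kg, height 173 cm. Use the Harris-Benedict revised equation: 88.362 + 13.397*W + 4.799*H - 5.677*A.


Substituting values:
W term = 13.397 * 46.6 = 624.3002
H term = 4.799 * 173 = 830.227
A term = 5.677 * 28 = 158.956
BMR = 1383.93 kcal/day

1383.93 kcal/day


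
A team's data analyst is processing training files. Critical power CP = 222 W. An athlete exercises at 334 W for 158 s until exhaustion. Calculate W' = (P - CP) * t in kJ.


P - CP = 334 - 222 = 112 W
W' = 112 * 158 = 17696 J
= 17696 / 1000 = 17.696 kJ

17.696 kJ


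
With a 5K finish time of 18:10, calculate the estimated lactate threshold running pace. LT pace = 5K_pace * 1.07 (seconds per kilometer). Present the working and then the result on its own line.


Race duration = 1090 s for 5 km
Average pace = 1090 / 5 = 218.0 s/km
LT pace = 218.0 * 1.07
= 233.26 s/km

233.26 s/km


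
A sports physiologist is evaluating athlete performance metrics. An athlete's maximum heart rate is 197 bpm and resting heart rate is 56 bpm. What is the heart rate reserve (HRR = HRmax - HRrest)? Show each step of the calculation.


HRR = HRmax - HRrest
= 197 - 56
= 141 bpm

141 bpm


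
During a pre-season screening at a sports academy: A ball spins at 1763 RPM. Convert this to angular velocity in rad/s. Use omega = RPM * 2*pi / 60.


omega = 1763 * 2 * pi / 60
= 1763 * 6.28318531 / 60
= 11077.256 / 60
= 184.621 rad/s

184.621 rad/s


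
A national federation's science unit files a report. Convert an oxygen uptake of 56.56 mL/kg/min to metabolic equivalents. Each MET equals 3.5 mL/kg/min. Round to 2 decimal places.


One MET = 3.5 mL/kg/min
Number of METs = 56.56 / 3.5
= 16.16 METs

16.16 METs


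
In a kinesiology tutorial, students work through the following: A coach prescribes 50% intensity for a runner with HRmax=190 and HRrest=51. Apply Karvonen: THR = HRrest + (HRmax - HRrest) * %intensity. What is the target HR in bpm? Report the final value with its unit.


Heart rate reserve = 190 - 51 = 139
Intensity fraction = 50 / 100 = 0.5
THR = 51 + 139 * 0.5 = 120.5 bpm

120.5 bpm


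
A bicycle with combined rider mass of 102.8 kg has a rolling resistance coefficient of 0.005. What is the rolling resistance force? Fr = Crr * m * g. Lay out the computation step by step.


Fr = 0.005 * 102.8 * 9.81
= 0.514 * 9.81
= 5.042 N

5.042 N


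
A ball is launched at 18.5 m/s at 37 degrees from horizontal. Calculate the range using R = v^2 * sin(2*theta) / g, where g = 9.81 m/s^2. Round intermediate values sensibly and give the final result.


sin(2 * 37) = sin(74) = 0.961262
v^2 = 18.5^2 = 342.25
R = 342.25 * 0.961262 / 9.81
= 33.536 m

33.536 m


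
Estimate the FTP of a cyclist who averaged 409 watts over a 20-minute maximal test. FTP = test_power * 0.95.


FTP = 409 * 0.95 = 388.55 W

388.55 W


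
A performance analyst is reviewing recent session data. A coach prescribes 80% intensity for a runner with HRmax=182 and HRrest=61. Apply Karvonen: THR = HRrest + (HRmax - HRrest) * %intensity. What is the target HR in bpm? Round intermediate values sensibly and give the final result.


Heart rate reserve = 182 - 61 = 121
Intensity fraction = 80 / 100 = 0.8
THR = 61 + 121 * 0.8 = 157.8 bpm

157.8 bpm


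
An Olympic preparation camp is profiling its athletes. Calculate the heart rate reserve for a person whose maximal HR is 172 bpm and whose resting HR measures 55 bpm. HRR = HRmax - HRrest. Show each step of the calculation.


HRmax = 172 bpm
HRrest = 55 bpm
HRR = 172 - 55 = 117 bpm

117 bpm


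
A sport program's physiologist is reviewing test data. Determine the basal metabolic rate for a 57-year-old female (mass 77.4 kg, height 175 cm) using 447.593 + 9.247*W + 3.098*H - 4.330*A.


BMR = 447.593 + 9.247*77.4 + 3.098*175 - 4.330*57
= 1458.65 kcal/day

1458.65 kcal/day


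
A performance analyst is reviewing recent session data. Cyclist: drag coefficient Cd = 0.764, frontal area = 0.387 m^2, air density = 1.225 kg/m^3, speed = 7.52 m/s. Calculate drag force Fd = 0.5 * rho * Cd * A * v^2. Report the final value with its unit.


v^2 = 7.52^2 = 56.5504
Fd = 0.5 * 1.225 * 0.764 * 0.387 * 56.5504
= 10.241 N

10.241 N


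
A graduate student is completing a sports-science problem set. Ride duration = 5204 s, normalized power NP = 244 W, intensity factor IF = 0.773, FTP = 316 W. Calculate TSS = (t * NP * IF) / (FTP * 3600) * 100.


Numerator = 5204 * 244 * 0.773 = 981536.848
Denominator = 316 * 3600 = 1137600
TSS = 981536.848 / 1137600 * 100
= 86.28

86.28 TSS


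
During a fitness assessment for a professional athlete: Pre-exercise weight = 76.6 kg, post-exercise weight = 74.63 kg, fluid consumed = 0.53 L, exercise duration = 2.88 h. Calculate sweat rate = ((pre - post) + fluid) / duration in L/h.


Weight loss = 76.6 - 74.63 = 1.97 kg (approx L)
Total sweat = 1.97 + 0.53 = 2.5 L
Sweat rate = 2.5 / 2.88 = 0.868 L/h

0.868 L/h


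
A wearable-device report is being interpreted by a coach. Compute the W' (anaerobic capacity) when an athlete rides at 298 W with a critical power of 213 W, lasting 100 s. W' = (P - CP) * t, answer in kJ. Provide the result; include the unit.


Above-CP power = 85 W
Duration = 100 s
W' = 85 * 100 = 8500 J
Convert: 8500 / 1000 = 8.5 kJ

8.5 kJ


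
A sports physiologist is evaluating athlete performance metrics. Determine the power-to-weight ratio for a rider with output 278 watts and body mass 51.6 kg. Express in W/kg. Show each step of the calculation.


P/W = 278 / 51.6 = 5.388 W/kg

5.388 W/kg


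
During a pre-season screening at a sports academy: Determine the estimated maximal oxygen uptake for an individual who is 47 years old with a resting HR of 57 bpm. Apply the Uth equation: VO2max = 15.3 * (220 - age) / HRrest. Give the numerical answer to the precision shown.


HRmax = 220 - 47 = 173
VO2max = 15.3 * (173 / 57)
= 15.3 * 3.0351
= 46.44 mL/kg/min

46.44 mL/kg/min


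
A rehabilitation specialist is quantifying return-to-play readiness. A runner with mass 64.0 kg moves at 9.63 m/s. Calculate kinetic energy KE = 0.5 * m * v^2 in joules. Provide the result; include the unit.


v^2 = 9.63^2 = 92.7369
KE = 0.5 * 64.0 * 92.7369
= 2967.58 J

2967.58 J


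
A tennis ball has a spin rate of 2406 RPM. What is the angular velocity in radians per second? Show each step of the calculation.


Convert RPM to rad/s: multiply by 2*pi and divide by 60
omega = 2406 * 2 * pi / 60
= 251.956 rad/s

251.956 rad/s


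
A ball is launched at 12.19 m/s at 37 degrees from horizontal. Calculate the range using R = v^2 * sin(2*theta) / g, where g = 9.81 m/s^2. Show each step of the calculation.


sin(2 * 37) = sin(74) = 0.961262
v^2 = 12.19^2 = 148.5961
R = 148.5961 * 0.961262 / 9.81
= 14.561 m

14.561 m


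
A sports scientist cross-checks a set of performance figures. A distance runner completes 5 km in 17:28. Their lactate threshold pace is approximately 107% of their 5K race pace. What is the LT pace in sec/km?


Convert to seconds: 17 min 28 s = 1048 s
Pace per km = 1048 / 5 = 209.6 s/km
LT pace = 209.6 * 1.07 = 224.27 s/km

224.27 s/km
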